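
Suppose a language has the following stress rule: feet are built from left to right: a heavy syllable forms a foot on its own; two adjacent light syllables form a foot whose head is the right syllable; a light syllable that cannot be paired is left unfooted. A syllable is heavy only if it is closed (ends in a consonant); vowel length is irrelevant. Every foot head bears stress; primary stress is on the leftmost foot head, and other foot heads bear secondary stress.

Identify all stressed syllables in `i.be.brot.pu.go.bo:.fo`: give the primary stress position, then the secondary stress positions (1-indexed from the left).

Weights: 1 i L, 2 be L, 3 brot H, 4 pu L, 5 go L, 6 bo: L, 7 fo L.
Parse left to right (heavy = foot alone; LL = one foot; stranded L unfooted): (i.ˈbe) (ˈbrot) (pu.ˈgo) (bo:.ˈfo).
Foot heads: 2, 3, 5, 7.
Primary stress on the leftmost head = syllable 2.
Secondary stress on 3, 5, 7: i.ˈbe.ˌbrot.pu.ˌgo.bo:.ˌfo.

primary 2, secondary 3, 5, 7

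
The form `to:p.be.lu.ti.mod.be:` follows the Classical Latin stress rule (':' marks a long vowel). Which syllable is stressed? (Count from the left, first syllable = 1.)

Classical Latin: stress the penult if heavy (long vowel or closed), else the antepenult.
Weights: 4 ti L, 5 mod H, 6 be: H.
The penult (syllable 5, mod) is heavy, so it takes stress.
Stress on syllable 5: to:p.be.lu.ti.ˈmod.be:.

5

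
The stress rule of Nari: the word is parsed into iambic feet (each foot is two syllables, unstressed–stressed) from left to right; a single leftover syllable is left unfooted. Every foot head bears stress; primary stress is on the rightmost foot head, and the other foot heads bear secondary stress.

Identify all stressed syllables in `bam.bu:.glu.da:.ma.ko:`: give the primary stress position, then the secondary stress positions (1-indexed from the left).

Parse left to right into iambic (σˈσ) feet: (bam.ˈbu:) (glu.ˈda:) (ma.ˈko:).
Foot heads (stressed positions): 2, 4, 6.
End Rule Rightmost: primary stress on the rightmost head = syllable 6.
Secondary stress on 2, 4: bam.ˌbu:.glu.ˌda:.ma.ˈko:.

primary 6, secondary 2, 4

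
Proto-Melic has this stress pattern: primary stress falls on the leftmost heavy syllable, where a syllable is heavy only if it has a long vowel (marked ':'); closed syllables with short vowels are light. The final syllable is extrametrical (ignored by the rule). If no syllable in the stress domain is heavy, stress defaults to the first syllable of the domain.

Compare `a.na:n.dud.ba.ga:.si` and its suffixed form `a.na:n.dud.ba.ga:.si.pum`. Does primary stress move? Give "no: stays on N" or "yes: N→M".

Base `a.na:n.dud.ba.ga:.si` (6 syllables):
  The final syllable (6, si) is extrametrical; the stress domain is syllables 1–5.
  Weights: 1 a L, 2 na:n H, 3 dud L, 4 ba L, 5 ga: H.
  Heavy syllables in the domain: 2, 5. The leftmost is syllable 2 (na:n).
  → primary stress on syllable 2.
Suffixed `a.na:n.dud.ba.ga:.si.pum` (7 syllables):
  The final syllable (7, pum) is extrametrical; the stress domain is syllables 1–6.
  Weights: 1 a L, 2 na:n H, 3 dud L, 4 ba L, 5 ga: H, 6 si L.
  Heavy syllables in the domain: 2, 5. The leftmost is syllable 2 (na:n).
  → primary stress on syllable 2.

no: stays on 2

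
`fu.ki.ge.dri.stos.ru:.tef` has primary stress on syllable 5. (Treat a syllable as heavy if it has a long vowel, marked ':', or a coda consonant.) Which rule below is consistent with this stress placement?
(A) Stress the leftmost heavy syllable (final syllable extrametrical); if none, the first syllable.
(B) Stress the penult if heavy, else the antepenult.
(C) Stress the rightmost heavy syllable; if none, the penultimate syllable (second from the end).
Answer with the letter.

Rule A → syllable 5 ✓.
Rule B → syllable 6 (observed: 5).
Rule C → syllable 7 (observed: 5).

A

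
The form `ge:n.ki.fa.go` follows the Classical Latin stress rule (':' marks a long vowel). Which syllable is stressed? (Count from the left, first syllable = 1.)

2

Classical Latin: stress the penult if heavy (long vowel or closed), else the antepenult.
Weights: 2 ki L, 3 fa L, 4 go L.
The penult (syllable 3, fa) is light, so stress falls on the antepenult (syllable 2, ki).
Stress on syllable 2: ge:n.ˈki.fa.go.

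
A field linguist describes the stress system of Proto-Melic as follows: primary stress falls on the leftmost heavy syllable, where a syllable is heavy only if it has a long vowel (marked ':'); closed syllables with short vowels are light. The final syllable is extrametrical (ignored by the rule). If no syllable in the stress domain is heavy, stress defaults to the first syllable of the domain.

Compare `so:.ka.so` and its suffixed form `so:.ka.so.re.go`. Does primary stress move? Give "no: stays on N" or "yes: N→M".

Base `so:.ka.so` (3 syllables):
  The final syllable (3, so) is extrametrical; the stress domain is syllables 1–2.
  Weights: 1 so: H, 2 ka L.
  Heavy syllables in the domain: 1. The leftmost is syllable 1 (so:).
  → primary stress on syllable 1.
Suffixed `so:.ka.so.re.go` (5 syllables):
  The final syllable (5, go) is extrametrical; the stress domain is syllables 1–4.
  Weights: 1 so: H, 2 ka L, 3 so L, 4 re L.
  Heavy syllables in the domain: 1. The leftmost is syllable 1 (so:).
  → primary stress on syllable 1.

no: stays on 1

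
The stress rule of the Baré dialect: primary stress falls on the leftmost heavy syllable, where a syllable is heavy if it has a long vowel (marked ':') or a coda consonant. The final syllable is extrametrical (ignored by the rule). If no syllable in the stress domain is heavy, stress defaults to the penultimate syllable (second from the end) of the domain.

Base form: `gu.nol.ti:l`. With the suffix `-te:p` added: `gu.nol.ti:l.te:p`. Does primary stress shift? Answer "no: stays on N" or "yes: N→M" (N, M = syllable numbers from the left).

no: stays on 2

Base `gu.nol.ti:l` (3 syllables):
  The final syllable (3, ti:l) is extrametrical; the stress domain is syllables 1–2.
  Weights: 1 gu L, 2 nol H.
  Heavy syllables in the domain: 2. The leftmost is syllable 2 (nol).
  → primary stress on syllable 2.
Suffixed `gu.nol.ti:l.te:p` (4 syllables):
  The final syllable (4, te:p) is extrametrical; the stress domain is syllables 1–3.
  Weights: 1 gu L, 2 nol H, 3 ti:l H.
  Heavy syllables in the domain: 2, 3. The leftmost is syllable 2 (nol).
  → primary stress on syllable 2.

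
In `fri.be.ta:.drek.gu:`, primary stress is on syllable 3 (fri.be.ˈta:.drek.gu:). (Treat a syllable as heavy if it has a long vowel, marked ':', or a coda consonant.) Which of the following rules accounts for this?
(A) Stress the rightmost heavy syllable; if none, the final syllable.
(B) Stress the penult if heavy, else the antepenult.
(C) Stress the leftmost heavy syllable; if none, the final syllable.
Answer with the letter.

C

Rule A → syllable 5 (observed: 3).
Rule B → syllable 4 (observed: 3).
Rule C → syllable 3 ✓.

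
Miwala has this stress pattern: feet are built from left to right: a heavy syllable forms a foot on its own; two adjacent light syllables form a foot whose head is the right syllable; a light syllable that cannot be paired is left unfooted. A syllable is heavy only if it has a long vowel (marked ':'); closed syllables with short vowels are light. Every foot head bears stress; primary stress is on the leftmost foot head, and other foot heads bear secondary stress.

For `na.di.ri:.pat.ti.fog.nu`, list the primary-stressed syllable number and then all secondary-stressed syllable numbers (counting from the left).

Weights: 1 na L, 2 di L, 3 ri: H, 4 pat L, 5 ti L, 6 fog L, 7 nu L.
Parse left to right (heavy = foot alone; LL = one foot; stranded L unfooted): (na.ˈdi) (ˈri:) (pat.ˈti) (fog.ˈnu).
Foot heads: 2, 3, 5, 7.
Primary stress on the leftmost head = syllable 2.
Secondary stress on 3, 5, 7: na.ˈdi.ˌri:.pat.ˌti.fog.ˌnu.

primary 2, secondary 3, 5, 7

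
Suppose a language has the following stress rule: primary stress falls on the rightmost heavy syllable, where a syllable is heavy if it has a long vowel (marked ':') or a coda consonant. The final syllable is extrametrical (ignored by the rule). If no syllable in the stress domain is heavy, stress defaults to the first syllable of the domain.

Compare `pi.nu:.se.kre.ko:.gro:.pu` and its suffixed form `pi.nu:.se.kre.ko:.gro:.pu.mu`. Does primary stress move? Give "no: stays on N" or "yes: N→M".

no: stays on 6

Base `pi.nu:.se.kre.ko:.gro:.pu` (7 syllables):
  The final syllable (7, pu) is extrametrical; the stress domain is syllables 1–6.
  Weights: 1 pi L, 2 nu: H, 3 se L, 4 kre L, 5 ko: H, 6 gro: H.
  Heavy syllables in the domain: 2, 5, 6. The rightmost is syllable 6 (gro:).
  → primary stress on syllable 6.
Suffixed `pi.nu:.se.kre.ko:.gro:.pu.mu` (8 syllables):
  The final syllable (8, mu) is extrametrical; the stress domain is syllables 1–7.
  Weights: 1 pi L, 2 nu: H, 3 se L, 4 kre L, 5 ko: H, 6 gro: H, 7 pu L.
  Heavy syllables in the domain: 2, 5, 6. The rightmost is syllable 6 (gro:).
  → primary stress on syllable 6.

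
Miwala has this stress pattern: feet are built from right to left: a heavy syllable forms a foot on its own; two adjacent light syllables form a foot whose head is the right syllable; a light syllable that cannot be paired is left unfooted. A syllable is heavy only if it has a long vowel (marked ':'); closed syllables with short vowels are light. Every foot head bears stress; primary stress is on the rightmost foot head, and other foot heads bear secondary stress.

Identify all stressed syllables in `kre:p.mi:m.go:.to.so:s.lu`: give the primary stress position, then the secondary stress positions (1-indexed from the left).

primary 5, secondary 1, 2, 3

Weights: 1 kre:p H, 2 mi:m H, 3 go: H, 4 to L, 5 so:s H, 6 lu L.
Parse right to left (heavy = foot alone; LL = one foot; stranded L unfooted): (ˈkre:p) (ˈmi:m) (ˈgo:) to (ˈso:s) lu.
Foot heads: 1, 2, 3, 5.
Primary stress on the rightmost head = syllable 5.
Secondary stress on 1, 2, 3: ˌkre:p.ˌmi:m.ˌgo:.to.ˈso:s.lu.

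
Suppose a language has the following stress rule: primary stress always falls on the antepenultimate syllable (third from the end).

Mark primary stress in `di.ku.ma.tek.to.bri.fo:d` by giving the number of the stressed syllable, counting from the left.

The word has 7 syllables; the antepenultimate syllable (third from the end) is syllable 5 (to).
Primary stress: syllable 5 → di.ku.ma.tek.ˈto.bri.fo:d.

5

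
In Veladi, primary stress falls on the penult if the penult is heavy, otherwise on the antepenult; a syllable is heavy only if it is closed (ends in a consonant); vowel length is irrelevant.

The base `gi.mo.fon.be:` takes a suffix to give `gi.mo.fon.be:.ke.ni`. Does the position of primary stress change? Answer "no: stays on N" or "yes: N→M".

yes: 3→4

Base `gi.mo.fon.be:` (4 syllables):
  Weights: 2 mo L, 3 fon H, 4 be: L.
  The penult (syllable 3, fon) is heavy, so it takes stress.
  → primary stress on syllable 3.
Suffixed `gi.mo.fon.be:.ke.ni` (6 syllables):
  Weights: 4 be: L, 5 ke L, 6 ni L.
  The penult (syllable 5, ke) is light, so stress falls on the antepenult (syllable 4, be:).
  → primary stress on syllable 4.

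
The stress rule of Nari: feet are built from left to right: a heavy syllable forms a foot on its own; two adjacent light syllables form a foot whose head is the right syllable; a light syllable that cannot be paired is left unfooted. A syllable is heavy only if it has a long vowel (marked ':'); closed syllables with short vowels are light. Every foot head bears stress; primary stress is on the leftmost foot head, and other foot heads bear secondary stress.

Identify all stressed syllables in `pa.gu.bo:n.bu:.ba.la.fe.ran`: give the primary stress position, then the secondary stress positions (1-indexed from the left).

Weights: 1 pa L, 2 gu L, 3 bo:n H, 4 bu: H, 5 ba L, 6 la L, 7 fe L, 8 ran L.
Parse left to right (heavy = foot alone; LL = one foot; stranded L unfooted): (pa.ˈgu) (ˈbo:n) (ˈbu:) (ba.ˈla) (fe.ˈran).
Foot heads: 2, 3, 4, 6, 8.
Primary stress on the leftmost head = syllable 2.
Secondary stress on 3, 4, 6, 8: pa.ˈgu.ˌbo:n.ˌbu:.ba.ˌla.fe.ˌran.

primary 2, secondary 3, 4, 6, 8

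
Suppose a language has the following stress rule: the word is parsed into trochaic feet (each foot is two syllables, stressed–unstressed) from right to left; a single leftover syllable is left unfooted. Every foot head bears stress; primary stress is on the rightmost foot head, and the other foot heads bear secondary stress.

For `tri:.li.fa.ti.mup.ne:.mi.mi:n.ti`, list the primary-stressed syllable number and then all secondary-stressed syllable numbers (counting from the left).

Parse right to left into trochaic (ˈσσ) feet: tri: (ˈli.fa) (ˈti.mup) (ˈne:.mi) (ˈmi:n.ti). Syllable 1 is left unfooted.
Foot heads (stressed positions): 2, 4, 6, 8.
End Rule Rightmost: primary stress on the rightmost head = syllable 8.
Secondary stress on 2, 4, 6: tri:.ˌli.fa.ˌti.mup.ˌne:.mi.ˈmi:n.ti.

primary 8, secondary 2, 4, 6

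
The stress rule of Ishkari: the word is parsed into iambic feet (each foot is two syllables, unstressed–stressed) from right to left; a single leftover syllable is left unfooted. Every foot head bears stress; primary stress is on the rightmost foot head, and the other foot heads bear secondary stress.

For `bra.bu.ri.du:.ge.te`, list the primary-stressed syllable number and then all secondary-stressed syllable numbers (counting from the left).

Parse right to left into iambic (σˈσ) feet: (bra.ˈbu) (ri.ˈdu:) (ge.ˈte).
Foot heads (stressed positions): 2, 4, 6.
End Rule Rightmost: primary stress on the rightmost head = syllable 6.
Secondary stress on 2, 4: bra.ˌbu.ri.ˌdu:.ge.ˈte.

primary 6, secondary 2, 4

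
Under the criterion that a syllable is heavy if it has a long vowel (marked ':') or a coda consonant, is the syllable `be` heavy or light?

light

`be`: short vowel, open (no coda). Short vowel, open → light.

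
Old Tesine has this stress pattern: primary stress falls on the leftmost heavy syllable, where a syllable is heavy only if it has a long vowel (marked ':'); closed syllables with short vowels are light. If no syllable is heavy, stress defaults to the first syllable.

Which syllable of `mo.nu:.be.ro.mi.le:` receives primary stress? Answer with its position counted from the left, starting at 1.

2

Weights: 1 mo L, 2 nu: H, 3 be L, 4 ro L, 5 mi L, 6 le: H.
Heavy syllables in the domain: 2, 6. The leftmost is syllable 2 (nu:).
Primary stress: syllable 2 → mo.ˈnu:.be.ro.mi.le:.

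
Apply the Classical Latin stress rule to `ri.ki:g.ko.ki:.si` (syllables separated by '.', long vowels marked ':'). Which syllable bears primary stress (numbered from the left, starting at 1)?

Classical Latin: stress the penult if heavy (long vowel or closed), else the antepenult.
Weights: 3 ko L, 4 ki: H, 5 si L.
The penult (syllable 4, ki:) is heavy, so it takes stress.
Stress on syllable 4: ri.ki:g.ko.ˈki:.si.

4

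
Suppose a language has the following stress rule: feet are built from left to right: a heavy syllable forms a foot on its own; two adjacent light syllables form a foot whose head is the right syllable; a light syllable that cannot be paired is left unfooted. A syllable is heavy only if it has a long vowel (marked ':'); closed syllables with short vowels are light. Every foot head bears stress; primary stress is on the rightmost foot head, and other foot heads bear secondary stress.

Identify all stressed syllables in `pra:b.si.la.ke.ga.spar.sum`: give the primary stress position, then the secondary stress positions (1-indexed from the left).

Weights: 1 pra:b H, 2 si L, 3 la L, 4 ke L, 5 ga L, 6 spar L, 7 sum L.
Parse left to right (heavy = foot alone; LL = one foot; stranded L unfooted): (ˈpra:b) (si.ˈla) (ke.ˈga) (spar.ˈsum).
Foot heads: 1, 3, 5, 7.
Primary stress on the rightmost head = syllable 7.
Secondary stress on 1, 3, 5: ˌpra:b.si.ˌla.ke.ˌga.spar.ˈsum.

primary 7, secondary 1, 3, 5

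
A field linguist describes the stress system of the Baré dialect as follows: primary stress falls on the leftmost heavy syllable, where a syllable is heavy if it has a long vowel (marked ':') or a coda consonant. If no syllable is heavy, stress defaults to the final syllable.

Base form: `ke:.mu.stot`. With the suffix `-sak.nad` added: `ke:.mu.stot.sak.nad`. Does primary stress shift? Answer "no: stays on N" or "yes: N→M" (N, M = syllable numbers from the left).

Base `ke:.mu.stot` (3 syllables):
  Weights: 1 ke: H, 2 mu L, 3 stot H.
  Heavy syllables in the domain: 1, 3. The leftmost is syllable 1 (ke:).
  → primary stress on syllable 1.
Suffixed `ke:.mu.stot.sak.nad` (5 syllables):
  Weights: 1 ke: H, 2 mu L, 3 stot H, 4 sak H, 5 nad H.
  Heavy syllables in the domain: 1, 3, 4, 5. The leftmost is syllable 1 (ke:).
  → primary stress on syllable 1.

no: stays on 1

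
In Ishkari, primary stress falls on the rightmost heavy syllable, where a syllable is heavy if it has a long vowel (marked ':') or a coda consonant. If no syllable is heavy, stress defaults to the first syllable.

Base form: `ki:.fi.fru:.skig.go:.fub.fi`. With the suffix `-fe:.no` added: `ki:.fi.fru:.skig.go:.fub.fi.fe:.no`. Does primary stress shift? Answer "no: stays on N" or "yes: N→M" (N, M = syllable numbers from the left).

yes: 6→8

Base `ki:.fi.fru:.skig.go:.fub.fi` (7 syllables):
  Weights: 1 ki: H, 2 fi L, 3 fru: H, 4 skig H, 5 go: H, 6 fub H, 7 fi L.
  Heavy syllables in the domain: 1, 3, 4, 5, 6. The rightmost is syllable 6 (fub).
  → primary stress on syllable 6.
Suffixed `ki:.fi.fru:.skig.go:.fub.fi.fe:.no` (9 syllables):
  Weights: 1 ki: H, 2 fi L, 3 fru: H, 4 skig H, 5 go: H, 6 fub H, 7 fi L, 8 fe: H, 9 no L.
  Heavy syllables in the domain: 1, 3, 4, 5, 6, 8. The rightmost is syllable 8 (fe:).
  → primary stress on syllable 8.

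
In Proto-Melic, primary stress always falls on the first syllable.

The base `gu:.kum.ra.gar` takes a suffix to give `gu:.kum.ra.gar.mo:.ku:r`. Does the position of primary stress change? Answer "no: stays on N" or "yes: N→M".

no: stays on 1

Base `gu:.kum.ra.gar` (4 syllables):
  The word has 4 syllables; the first syllable is syllable 1 (gu:).
  → primary stress on syllable 1.
Suffixed `gu:.kum.ra.gar.mo:.ku:r` (6 syllables):
  The word has 6 syllables; the first syllable is syllable 1 (gu:).
  → primary stress on syllable 1.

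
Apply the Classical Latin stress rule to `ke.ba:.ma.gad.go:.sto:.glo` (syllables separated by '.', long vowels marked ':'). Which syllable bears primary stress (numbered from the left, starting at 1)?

Classical Latin: stress the penult if heavy (long vowel or closed), else the antepenult.
Weights: 5 go: H, 6 sto: H, 7 glo L.
The penult (syllable 6, sto:) is heavy, so it takes stress.
Stress on syllable 6: ke.ba:.ma.gad.go:.ˈsto:.glo.

6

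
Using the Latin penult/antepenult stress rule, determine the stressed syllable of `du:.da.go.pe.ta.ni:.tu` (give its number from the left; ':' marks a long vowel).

6

Classical Latin: stress the penult if heavy (long vowel or closed), else the antepenult.
Weights: 5 ta L, 6 ni: H, 7 tu L.
The penult (syllable 6, ni:) is heavy, so it takes stress.
Stress on syllable 6: du:.da.go.pe.ta.ˈni:.tu.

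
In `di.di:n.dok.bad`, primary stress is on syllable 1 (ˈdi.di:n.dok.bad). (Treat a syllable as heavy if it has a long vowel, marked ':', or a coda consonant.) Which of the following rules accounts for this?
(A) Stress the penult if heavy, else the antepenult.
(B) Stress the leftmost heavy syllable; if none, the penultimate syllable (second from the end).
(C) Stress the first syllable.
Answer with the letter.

C

Rule A → syllable 3 (observed: 1).
Rule B → syllable 2 (observed: 1).
Rule C → syllable 1 ✓.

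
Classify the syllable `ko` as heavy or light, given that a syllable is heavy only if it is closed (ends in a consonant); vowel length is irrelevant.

light

`ko`: short vowel, open (no coda). Open (no coda) → light.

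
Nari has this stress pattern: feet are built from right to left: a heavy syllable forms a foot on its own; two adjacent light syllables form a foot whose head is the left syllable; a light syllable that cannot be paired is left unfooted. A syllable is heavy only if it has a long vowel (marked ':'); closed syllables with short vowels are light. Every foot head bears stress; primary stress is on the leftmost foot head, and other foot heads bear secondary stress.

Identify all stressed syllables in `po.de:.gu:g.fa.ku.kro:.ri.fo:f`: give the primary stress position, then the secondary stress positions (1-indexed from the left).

primary 2, secondary 3, 4, 6, 8

Weights: 1 po L, 2 de: H, 3 gu:g H, 4 fa L, 5 ku L, 6 kro: H, 7 ri L, 8 fo:f H.
Parse right to left (heavy = foot alone; LL = one foot; stranded L unfooted): po (ˈde:) (ˈgu:g) (ˈfa.ku) (ˈkro:) ri (ˈfo:f).
Foot heads: 2, 3, 4, 6, 8.
Primary stress on the leftmost head = syllable 2.
Secondary stress on 3, 4, 6, 8: po.ˈde:.ˌgu:g.ˌfa.ku.ˌkro:.ri.ˌfo:f.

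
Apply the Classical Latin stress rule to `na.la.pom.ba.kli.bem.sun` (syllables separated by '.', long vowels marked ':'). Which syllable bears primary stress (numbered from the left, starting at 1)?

6

Classical Latin: stress the penult if heavy (long vowel or closed), else the antepenult.
Weights: 5 kli L, 6 bem H, 7 sun H.
The penult (syllable 6, bem) is heavy, so it takes stress.
Stress on syllable 6: na.la.pom.ba.kli.ˈbem.sun.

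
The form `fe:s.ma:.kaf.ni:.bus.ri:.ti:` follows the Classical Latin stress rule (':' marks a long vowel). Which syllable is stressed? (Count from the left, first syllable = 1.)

Classical Latin: stress the penult if heavy (long vowel or closed), else the antepenult.
Weights: 5 bus H, 6 ri: H, 7 ti: H.
The penult (syllable 6, ri:) is heavy, so it takes stress.
Stress on syllable 6: fe:s.ma:.kaf.ni:.bus.ˈri:.ti:.

6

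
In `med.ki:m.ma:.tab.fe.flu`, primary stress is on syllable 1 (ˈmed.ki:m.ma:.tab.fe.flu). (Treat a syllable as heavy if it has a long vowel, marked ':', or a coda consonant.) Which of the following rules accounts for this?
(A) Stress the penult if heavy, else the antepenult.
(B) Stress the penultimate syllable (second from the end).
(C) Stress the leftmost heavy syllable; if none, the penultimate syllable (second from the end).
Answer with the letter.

Rule A → syllable 4 (observed: 1).
Rule B → syllable 5 (observed: 1).
Rule C → syllable 1 ✓.

C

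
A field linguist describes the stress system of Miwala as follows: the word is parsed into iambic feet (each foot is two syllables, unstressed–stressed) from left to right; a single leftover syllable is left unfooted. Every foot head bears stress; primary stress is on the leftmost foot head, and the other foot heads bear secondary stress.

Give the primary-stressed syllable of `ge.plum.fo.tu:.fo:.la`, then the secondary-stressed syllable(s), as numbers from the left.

primary 2, secondary 4, 6

Parse left to right into iambic (σˈσ) feet: (ge.ˈplum) (fo.ˈtu:) (fo:.ˈla).
Foot heads (stressed positions): 2, 4, 6.
End Rule Leftmost: primary stress on the leftmost head = syllable 2.
Secondary stress on 4, 6: ge.ˈplum.fo.ˌtu:.fo:.ˌla.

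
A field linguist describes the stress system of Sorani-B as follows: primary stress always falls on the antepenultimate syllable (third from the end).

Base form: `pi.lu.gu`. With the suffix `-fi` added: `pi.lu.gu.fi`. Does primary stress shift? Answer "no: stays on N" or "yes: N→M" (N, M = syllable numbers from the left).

yes: 1→2

Base `pi.lu.gu` (3 syllables):
  The word has 3 syllables; the antepenultimate syllable (third from the end) is syllable 1 (pi).
  → primary stress on syllable 1.
Suffixed `pi.lu.gu.fi` (4 syllables):
  The word has 4 syllables; the antepenultimate syllable (third from the end) is syllable 2 (lu).
  → primary stress on syllable 2.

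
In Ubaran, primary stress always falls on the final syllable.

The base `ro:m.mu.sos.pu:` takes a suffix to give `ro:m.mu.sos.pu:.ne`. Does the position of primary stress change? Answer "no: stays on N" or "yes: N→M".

Base `ro:m.mu.sos.pu:` (4 syllables):
  The word has 4 syllables; the final syllable is syllable 4 (pu:).
  → primary stress on syllable 4.
Suffixed `ro:m.mu.sos.pu:.ne` (5 syllables):
  The word has 5 syllables; the final syllable is syllable 5 (ne).
  → primary stress on syllable 5.

yes: 4→5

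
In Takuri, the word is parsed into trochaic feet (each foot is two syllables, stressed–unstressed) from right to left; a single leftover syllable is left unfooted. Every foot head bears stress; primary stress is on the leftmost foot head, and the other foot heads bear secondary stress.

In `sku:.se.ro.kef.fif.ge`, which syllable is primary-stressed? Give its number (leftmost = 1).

Parse right to left into trochaic (ˈσσ) feet: (ˈsku:.se) (ˈro.kef) (ˈfif.ge).
Foot heads (stressed positions): 1, 3, 5.
End Rule Leftmost: primary stress on the leftmost head = syllable 1.
Primary stress: syllable 1 → ˈsku:.se.ro.kef.fif.ge.

1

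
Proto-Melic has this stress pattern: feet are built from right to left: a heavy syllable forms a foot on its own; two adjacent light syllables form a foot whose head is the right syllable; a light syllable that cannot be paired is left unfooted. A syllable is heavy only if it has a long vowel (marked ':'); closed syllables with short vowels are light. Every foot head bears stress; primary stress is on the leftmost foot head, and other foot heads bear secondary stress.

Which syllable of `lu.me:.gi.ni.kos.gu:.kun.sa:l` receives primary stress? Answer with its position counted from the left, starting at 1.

2

Weights: 1 lu L, 2 me: H, 3 gi L, 4 ni L, 5 kos L, 6 gu: H, 7 kun L, 8 sa:l H.
Parse right to left (heavy = foot alone; LL = one foot; stranded L unfooted): lu (ˈme:) gi (ni.ˈkos) (ˈgu:) kun (ˈsa:l).
Foot heads: 2, 5, 6, 8.
Primary stress on the leftmost head = syllable 2.
Primary stress: syllable 2 → lu.ˈme:.gi.ni.kos.gu:.kun.sa:l.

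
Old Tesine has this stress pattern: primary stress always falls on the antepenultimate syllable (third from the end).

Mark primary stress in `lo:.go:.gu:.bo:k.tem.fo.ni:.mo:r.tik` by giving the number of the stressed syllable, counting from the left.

7

The word has 9 syllables; the antepenultimate syllable (third from the end) is syllable 7 (ni:).
Primary stress: syllable 7 → lo:.go:.gu:.bo:k.tem.fo.ˈni:.mo:r.tik.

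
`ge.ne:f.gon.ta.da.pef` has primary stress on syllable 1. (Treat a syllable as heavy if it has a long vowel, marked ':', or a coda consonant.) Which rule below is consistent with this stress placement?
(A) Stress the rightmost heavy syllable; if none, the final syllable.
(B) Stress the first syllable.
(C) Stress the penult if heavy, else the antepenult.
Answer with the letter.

Rule A → syllable 6 (observed: 1).
Rule B → syllable 1 ✓.
Rule C → syllable 4 (observed: 1).

B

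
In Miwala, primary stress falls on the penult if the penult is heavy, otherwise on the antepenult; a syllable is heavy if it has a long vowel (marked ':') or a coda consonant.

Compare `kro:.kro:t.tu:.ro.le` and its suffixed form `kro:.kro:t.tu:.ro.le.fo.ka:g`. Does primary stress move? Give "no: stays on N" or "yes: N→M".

Base `kro:.kro:t.tu:.ro.le` (5 syllables):
  Weights: 3 tu: H, 4 ro L, 5 le L.
  The penult (syllable 4, ro) is light, so stress falls on the antepenult (syllable 3, tu:).
  → primary stress on syllable 3.
Suffixed `kro:.kro:t.tu:.ro.le.fo.ka:g` (7 syllables):
  Weights: 5 le L, 6 fo L, 7 ka:g H.
  The penult (syllable 6, fo) is light, so stress falls on the antepenult (syllable 5, le).
  → primary stress on syllable 5.

yes: 3→5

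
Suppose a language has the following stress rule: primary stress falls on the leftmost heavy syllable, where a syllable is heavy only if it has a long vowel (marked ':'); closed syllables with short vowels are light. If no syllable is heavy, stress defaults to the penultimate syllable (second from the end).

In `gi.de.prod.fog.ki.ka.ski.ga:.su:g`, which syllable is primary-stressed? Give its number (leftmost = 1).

8

Weights: 1 gi L, 2 de L, 3 prod L, 4 fog L, 5 ki L, 6 ka L, 7 ski L, 8 ga: H, 9 su:g H.
Heavy syllables in the domain: 8, 9. The leftmost is syllable 8 (ga:).
Primary stress: syllable 8 → gi.de.prod.fog.ki.ka.ski.ˈga:.su:g.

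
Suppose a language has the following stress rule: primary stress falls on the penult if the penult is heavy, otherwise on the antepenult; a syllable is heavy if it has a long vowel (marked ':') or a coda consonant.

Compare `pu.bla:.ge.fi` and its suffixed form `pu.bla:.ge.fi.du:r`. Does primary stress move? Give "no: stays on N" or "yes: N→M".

Base `pu.bla:.ge.fi` (4 syllables):
  Weights: 2 bla: H, 3 ge L, 4 fi L.
  The penult (syllable 3, ge) is light, so stress falls on the antepenult (syllable 2, bla:).
  → primary stress on syllable 2.
Suffixed `pu.bla:.ge.fi.du:r` (5 syllables):
  Weights: 3 ge L, 4 fi L, 5 du:r H.
  The penult (syllable 4, fi) is light, so stress falls on the antepenult (syllable 3, ge).
  → primary stress on syllable 3.

yes: 2→3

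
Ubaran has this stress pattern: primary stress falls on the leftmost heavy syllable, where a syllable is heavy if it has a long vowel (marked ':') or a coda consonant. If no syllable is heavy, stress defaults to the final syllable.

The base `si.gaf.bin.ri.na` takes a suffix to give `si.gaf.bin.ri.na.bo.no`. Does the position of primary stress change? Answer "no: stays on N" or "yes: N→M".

no: stays on 2

Base `si.gaf.bin.ri.na` (5 syllables):
  Weights: 1 si L, 2 gaf H, 3 bin H, 4 ri L, 5 na L.
  Heavy syllables in the domain: 2, 3. The leftmost is syllable 2 (gaf).
  → primary stress on syllable 2.
Suffixed `si.gaf.bin.ri.na.bo.no` (7 syllables):
  Weights: 1 si L, 2 gaf H, 3 bin H, 4 ri L, 5 na L, 6 bo L, 7 no L.
  Heavy syllables in the domain: 2, 3. The leftmost is syllable 2 (gaf).
  → primary stress on syllable 2.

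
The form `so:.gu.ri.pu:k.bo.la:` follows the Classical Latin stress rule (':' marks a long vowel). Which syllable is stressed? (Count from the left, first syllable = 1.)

Classical Latin: stress the penult if heavy (long vowel or closed), else the antepenult.
Weights: 4 pu:k H, 5 bo L, 6 la: H.
The penult (syllable 5, bo) is light, so stress falls on the antepenult (syllable 4, pu:k).
Stress on syllable 4: so:.gu.ri.ˈpu:k.bo.la:.

4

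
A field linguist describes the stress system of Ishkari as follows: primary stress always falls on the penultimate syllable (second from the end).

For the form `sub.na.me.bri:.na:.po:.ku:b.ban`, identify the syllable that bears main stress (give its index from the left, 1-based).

The word has 8 syllables; the penultimate syllable (second from the end) is syllable 7 (ku:b).
Primary stress: syllable 7 → sub.na.me.bri:.na:.po:.ˈku:b.ban.

7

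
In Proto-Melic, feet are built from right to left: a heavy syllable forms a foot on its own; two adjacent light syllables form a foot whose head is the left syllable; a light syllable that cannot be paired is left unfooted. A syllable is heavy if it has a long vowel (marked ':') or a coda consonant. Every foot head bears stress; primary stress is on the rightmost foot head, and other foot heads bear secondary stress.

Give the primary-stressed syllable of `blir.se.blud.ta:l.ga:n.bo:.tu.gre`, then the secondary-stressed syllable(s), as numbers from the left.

Weights: 1 blir H, 2 se L, 3 blud H, 4 ta:l H, 5 ga:n H, 6 bo: H, 7 tu L, 8 gre L.
Parse right to left (heavy = foot alone; LL = one foot; stranded L unfooted): (ˈblir) se (ˈblud) (ˈta:l) (ˈga:n) (ˈbo:) (ˈtu.gre).
Foot heads: 1, 3, 4, 5, 6, 7.
Primary stress on the rightmost head = syllable 7.
Secondary stress on 1, 3, 4, 5, 6: ˌblir.se.ˌblud.ˌta:l.ˌga:n.ˌbo:.ˈtu.gre.

primary 7, secondary 1, 3, 4, 5, 6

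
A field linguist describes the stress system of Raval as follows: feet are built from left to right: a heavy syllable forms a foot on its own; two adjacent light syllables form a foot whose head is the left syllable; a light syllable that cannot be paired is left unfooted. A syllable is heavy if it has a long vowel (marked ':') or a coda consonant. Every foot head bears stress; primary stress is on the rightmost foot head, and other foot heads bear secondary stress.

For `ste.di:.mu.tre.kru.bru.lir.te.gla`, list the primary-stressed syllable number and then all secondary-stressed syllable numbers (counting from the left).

primary 8, secondary 2, 3, 5, 7

Weights: 1 ste L, 2 di: H, 3 mu L, 4 tre L, 5 kru L, 6 bru L, 7 lir H, 8 te L, 9 gla L.
Parse left to right (heavy = foot alone; LL = one foot; stranded L unfooted): ste (ˈdi:) (ˈmu.tre) (ˈkru.bru) (ˈlir) (ˈte.gla).
Foot heads: 2, 3, 5, 7, 8.
Primary stress on the rightmost head = syllable 8.
Secondary stress on 2, 3, 5, 7: ste.ˌdi:.ˌmu.tre.ˌkru.bru.ˌlir.ˈte.gla.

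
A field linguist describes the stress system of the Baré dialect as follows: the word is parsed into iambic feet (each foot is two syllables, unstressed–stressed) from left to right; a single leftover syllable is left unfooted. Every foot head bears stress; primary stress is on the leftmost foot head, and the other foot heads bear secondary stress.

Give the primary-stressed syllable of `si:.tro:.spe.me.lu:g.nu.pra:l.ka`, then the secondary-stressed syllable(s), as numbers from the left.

Parse left to right into iambic (σˈσ) feet: (si:.ˈtro:) (spe.ˈme) (lu:g.ˈnu) (pra:l.ˈka).
Foot heads (stressed positions): 2, 4, 6, 8.
End Rule Leftmost: primary stress on the leftmost head = syllable 2.
Secondary stress on 4, 6, 8: si:.ˈtro:.spe.ˌme.lu:g.ˌnu.pra:l.ˌka.

primary 2, secondary 4, 6, 8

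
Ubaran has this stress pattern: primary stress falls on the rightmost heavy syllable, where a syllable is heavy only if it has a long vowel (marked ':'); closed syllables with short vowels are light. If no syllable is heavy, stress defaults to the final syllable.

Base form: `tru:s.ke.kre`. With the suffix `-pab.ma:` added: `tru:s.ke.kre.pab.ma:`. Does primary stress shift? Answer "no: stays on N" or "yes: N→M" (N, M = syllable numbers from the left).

Base `tru:s.ke.kre` (3 syllables):
  Weights: 1 tru:s H, 2 ke L, 3 kre L.
  Heavy syllables in the domain: 1. The rightmost is syllable 1 (tru:s).
  → primary stress on syllable 1.
Suffixed `tru:s.ke.kre.pab.ma:` (5 syllables):
  Weights: 1 tru:s H, 2 ke L, 3 kre L, 4 pab L, 5 ma: H.
  Heavy syllables in the domain: 1, 5. The rightmost is syllable 5 (ma:).
  → primary stress on syllable 5.

yes: 1→5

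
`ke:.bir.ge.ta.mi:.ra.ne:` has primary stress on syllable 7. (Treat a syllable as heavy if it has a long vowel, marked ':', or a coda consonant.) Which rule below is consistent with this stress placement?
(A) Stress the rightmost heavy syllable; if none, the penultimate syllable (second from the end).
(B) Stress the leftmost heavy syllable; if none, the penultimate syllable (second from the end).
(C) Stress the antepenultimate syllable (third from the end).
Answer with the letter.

A

Rule A → syllable 7 ✓.
Rule B → syllable 1 (observed: 7).
Rule C → syllable 5 (observed: 7).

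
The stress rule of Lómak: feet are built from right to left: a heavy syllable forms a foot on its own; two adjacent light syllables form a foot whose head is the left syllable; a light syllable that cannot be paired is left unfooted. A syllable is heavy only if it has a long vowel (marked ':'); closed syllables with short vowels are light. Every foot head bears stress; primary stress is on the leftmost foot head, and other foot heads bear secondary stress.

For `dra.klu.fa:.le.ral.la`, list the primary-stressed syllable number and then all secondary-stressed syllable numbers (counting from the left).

Weights: 1 dra L, 2 klu L, 3 fa: H, 4 le L, 5 ral L, 6 la L.
Parse right to left (heavy = foot alone; LL = one foot; stranded L unfooted): (ˈdra.klu) (ˈfa:) le (ˈral.la).
Foot heads: 1, 3, 5.
Primary stress on the leftmost head = syllable 1.
Secondary stress on 3, 5: ˈdra.klu.ˌfa:.le.ˌral.la.

primary 1, secondary 3, 5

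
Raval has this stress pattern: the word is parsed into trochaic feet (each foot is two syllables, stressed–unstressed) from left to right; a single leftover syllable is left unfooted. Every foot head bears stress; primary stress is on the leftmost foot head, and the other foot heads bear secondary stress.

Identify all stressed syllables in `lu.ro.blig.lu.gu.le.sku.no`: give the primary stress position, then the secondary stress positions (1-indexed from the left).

Parse left to right into trochaic (ˈσσ) feet: (ˈlu.ro) (ˈblig.lu) (ˈgu.le) (ˈsku.no).
Foot heads (stressed positions): 1, 3, 5, 7.
End Rule Leftmost: primary stress on the leftmost head = syllable 1.
Secondary stress on 3, 5, 7: ˈlu.ro.ˌblig.lu.ˌgu.le.ˌsku.no.

primary 1, secondary 3, 5, 7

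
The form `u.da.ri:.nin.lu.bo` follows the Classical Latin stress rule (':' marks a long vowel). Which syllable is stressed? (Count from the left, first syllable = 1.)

4

Classical Latin: stress the penult if heavy (long vowel or closed), else the antepenult.
Weights: 4 nin H, 5 lu L, 6 bo L.
The penult (syllable 5, lu) is light, so stress falls on the antepenult (syllable 4, nin).
Stress on syllable 4: u.da.ri:.ˈnin.lu.bo.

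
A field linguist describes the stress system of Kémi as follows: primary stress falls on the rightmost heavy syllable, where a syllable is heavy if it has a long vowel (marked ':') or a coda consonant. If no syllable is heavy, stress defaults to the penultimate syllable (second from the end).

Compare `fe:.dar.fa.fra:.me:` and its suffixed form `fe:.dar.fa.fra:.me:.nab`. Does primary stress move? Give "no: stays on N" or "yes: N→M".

Base `fe:.dar.fa.fra:.me:` (5 syllables):
  Weights: 1 fe: H, 2 dar H, 3 fa L, 4 fra: H, 5 me: H.
  Heavy syllables in the domain: 1, 2, 4, 5. The rightmost is syllable 5 (me:).
  → primary stress on syllable 5.
Suffixed `fe:.dar.fa.fra:.me:.nab` (6 syllables):
  Weights: 1 fe: H, 2 dar H, 3 fa L, 4 fra: H, 5 me: H, 6 nab H.
  Heavy syllables in the domain: 1, 2, 4, 5, 6. The rightmost is syllable 6 (nab).
  → primary stress on syllable 6.

yes: 5→6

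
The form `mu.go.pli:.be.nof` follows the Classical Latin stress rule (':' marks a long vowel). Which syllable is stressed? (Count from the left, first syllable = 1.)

3

Classical Latin: stress the penult if heavy (long vowel or closed), else the antepenult.
Weights: 3 pli: H, 4 be L, 5 nof H.
The penult (syllable 4, be) is light, so stress falls on the antepenult (syllable 3, pli:).
Stress on syllable 3: mu.go.ˈpli:.be.nof.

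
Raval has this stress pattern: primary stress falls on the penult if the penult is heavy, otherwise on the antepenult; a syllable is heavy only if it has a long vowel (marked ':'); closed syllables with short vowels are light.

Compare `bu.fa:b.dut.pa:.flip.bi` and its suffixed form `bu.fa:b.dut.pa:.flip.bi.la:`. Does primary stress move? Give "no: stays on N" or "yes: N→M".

Base `bu.fa:b.dut.pa:.flip.bi` (6 syllables):
  Weights: 4 pa: H, 5 flip L, 6 bi L.
  The penult (syllable 5, flip) is light, so stress falls on the antepenult (syllable 4, pa:).
  → primary stress on syllable 4.
Suffixed `bu.fa:b.dut.pa:.flip.bi.la:` (7 syllables):
  Weights: 5 flip L, 6 bi L, 7 la: H.
  The penult (syllable 6, bi) is light, so stress falls on the antepenult (syllable 5, flip).
  → primary stress on syllable 5.

yes: 4→5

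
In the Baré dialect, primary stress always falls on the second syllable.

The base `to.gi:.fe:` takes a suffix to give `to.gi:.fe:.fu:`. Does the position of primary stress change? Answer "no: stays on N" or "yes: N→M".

Base `to.gi:.fe:` (3 syllables):
  The word has 3 syllables; the second syllable is syllable 2 (gi:).
  → primary stress on syllable 2.
Suffixed `to.gi:.fe:.fu:` (4 syllables):
  The word has 4 syllables; the second syllable is syllable 2 (gi:).
  → primary stress on syllable 2.

no: stays on 2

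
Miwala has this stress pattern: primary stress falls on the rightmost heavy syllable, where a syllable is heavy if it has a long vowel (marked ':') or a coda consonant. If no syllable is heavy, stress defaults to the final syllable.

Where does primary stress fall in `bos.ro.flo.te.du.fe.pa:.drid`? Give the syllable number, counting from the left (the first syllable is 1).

8

Weights: 1 bos H, 2 ro L, 3 flo L, 4 te L, 5 du L, 6 fe L, 7 pa: H, 8 drid H.
Heavy syllables in the domain: 1, 7, 8. The rightmost is syllable 8 (drid).
Primary stress: syllable 8 → bos.ro.flo.te.du.fe.pa:.ˈdrid.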